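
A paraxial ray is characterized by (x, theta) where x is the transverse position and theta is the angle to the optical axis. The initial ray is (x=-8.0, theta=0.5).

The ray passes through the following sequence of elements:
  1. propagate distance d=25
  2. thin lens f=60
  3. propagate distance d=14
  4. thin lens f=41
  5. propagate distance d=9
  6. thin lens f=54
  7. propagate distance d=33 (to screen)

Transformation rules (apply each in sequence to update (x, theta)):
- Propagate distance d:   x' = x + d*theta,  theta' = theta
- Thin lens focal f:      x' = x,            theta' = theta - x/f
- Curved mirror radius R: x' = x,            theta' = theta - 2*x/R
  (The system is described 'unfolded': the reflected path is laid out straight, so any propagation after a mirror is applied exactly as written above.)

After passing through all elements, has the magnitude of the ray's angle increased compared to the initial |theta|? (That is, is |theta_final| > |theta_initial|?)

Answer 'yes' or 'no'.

Initial: x=-8.0000 theta=0.5000
After 1 (propagate distance d=25): x=4.5000 theta=0.5000
After 2 (thin lens f=60): x=4.5000 theta=0.4250
After 3 (propagate distance d=14): x=10.4500 theta=0.4250
After 4 (thin lens f=41): x=10.4500 theta=279/1640 (≈0.1701)
After 5 (propagate distance d=9): x=19649/1640 (≈11.9811) theta=279/1640 (≈0.1701)
After 6 (thin lens f=54): x=19649/1640 (≈11.9811) theta=-4583/88560 (≈-0.0518)
After 7 (propagate distance d=33 (to screen)): x=303269/29520 (≈10.2733) theta=-4583/88560 (≈-0.0518)
|theta_initial|=0.5000 |theta_final|=4583/88560 (≈0.0518) -> not increased

Answer: no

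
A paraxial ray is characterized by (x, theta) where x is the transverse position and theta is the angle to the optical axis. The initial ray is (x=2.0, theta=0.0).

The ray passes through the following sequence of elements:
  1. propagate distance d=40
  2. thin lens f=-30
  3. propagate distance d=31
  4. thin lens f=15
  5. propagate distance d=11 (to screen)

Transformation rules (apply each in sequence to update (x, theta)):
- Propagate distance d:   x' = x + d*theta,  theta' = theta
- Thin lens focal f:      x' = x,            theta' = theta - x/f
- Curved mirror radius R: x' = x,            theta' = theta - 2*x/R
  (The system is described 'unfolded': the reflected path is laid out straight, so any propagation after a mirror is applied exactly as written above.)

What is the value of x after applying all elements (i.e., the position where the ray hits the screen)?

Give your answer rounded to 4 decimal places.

Answer: 1.8178

Derivation:
Initial: x=2.0000 theta=0.0000
After 1 (propagate distance d=40): x=2.0000 theta=0.0000
After 2 (thin lens f=-30): x=2.0000 theta=1/15 (≈0.0667)
After 3 (propagate distance d=31): x=61/15 (≈4.0667) theta=1/15 (≈0.0667)
After 4 (thin lens f=15): x=61/15 (≈4.0667) theta=-46/225 (≈-0.2044)
After 5 (propagate distance d=11 (to screen)): x=409/225 (≈1.8178) theta=-46/225 (≈-0.2044)
Rounded to 4 decimal places: x = 1.8178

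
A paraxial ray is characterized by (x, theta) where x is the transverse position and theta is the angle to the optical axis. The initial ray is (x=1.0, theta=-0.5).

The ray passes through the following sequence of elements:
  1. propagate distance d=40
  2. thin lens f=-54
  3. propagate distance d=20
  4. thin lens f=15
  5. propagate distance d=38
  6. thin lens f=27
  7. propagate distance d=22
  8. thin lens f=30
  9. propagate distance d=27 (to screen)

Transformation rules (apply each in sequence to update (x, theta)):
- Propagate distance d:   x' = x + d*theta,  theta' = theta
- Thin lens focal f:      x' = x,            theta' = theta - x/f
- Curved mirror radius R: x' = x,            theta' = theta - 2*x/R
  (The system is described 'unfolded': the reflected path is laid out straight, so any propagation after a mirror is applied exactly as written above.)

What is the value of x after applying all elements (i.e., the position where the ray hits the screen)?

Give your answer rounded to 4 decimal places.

Answer: 22.8154

Derivation:
Initial: x=1.0000 theta=-0.5000
After 1 (propagate distance d=40): x=-19.0000 theta=-0.5000
After 2 (thin lens f=-54): x=-19.0000 theta=-23/27 (≈-0.8519)
After 3 (propagate distance d=20): x=-973/27 (≈-36.0370) theta=-23/27 (≈-0.8519)
After 4 (thin lens f=15): x=-973/27 (≈-36.0370) theta=628/405 (≈1.5506)
After 5 (propagate distance d=38): x=9269/405 (≈22.8864) theta=628/405 (≈1.5506)
After 6 (thin lens f=27): x=9269/405 (≈22.8864) theta=7687/10935 (≈0.7030)
After 7 (propagate distance d=22): x=419377/10935 (≈38.3518) theta=7687/10935 (≈0.7030)
After 8 (thin lens f=30): x=419377/10935 (≈38.3518) theta=-188767/328050 (≈-0.5754)
After 9 (propagate distance d=27 (to screen)): x=2494867/109350 (≈22.8154) theta=-188767/328050 (≈-0.5754)
Rounded to 4 decimal places: x = 22.8154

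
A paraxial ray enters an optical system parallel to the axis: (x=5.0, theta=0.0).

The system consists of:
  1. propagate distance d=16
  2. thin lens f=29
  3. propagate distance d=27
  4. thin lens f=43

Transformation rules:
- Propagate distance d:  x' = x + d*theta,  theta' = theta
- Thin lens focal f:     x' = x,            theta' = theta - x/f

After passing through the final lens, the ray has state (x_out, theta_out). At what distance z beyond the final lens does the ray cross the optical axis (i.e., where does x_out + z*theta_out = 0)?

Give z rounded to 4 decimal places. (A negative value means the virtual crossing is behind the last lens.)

Initial: x=5.0000 theta=0.0000
After 1 (propagate distance d=16): x=5.0000 theta=0.0000
After 2 (thin lens f=29): x=5.0000 theta=-5/29 (≈-0.1724)
After 3 (propagate distance d=27): x=10/29 (≈0.3448) theta=-5/29 (≈-0.1724)
After 4 (thin lens f=43): x=10/29 (≈0.3448) theta=-225/1247 (≈-0.1804)
z_focus = -x_out/theta_out = -(10/29)/(-225/1247) = 86/45 ≈ 1.9111
Rounded to 4 decimal places: z = 1.9111

Answer: 1.9111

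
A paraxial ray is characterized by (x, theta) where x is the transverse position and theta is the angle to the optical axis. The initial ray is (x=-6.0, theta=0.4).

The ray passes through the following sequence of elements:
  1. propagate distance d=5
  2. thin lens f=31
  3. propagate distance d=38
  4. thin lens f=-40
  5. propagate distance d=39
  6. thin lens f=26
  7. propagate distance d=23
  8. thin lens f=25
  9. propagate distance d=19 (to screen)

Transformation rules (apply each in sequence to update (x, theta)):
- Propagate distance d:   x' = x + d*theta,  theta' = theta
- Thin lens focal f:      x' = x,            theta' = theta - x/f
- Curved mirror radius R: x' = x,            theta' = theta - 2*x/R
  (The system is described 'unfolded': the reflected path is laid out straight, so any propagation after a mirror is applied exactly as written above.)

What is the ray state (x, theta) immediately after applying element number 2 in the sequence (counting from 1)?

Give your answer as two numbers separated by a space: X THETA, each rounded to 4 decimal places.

Initial: x=-6.0000 theta=0.4000
After 1 (propagate distance d=5): x=-4.0000 theta=0.4000
After 2 (thin lens f=31): x=-4.0000 theta=82/155 (≈0.5290)
Rounded to 4 decimal places: x = -4.0000, theta = 0.5290

Answer: -4.0000 0.5290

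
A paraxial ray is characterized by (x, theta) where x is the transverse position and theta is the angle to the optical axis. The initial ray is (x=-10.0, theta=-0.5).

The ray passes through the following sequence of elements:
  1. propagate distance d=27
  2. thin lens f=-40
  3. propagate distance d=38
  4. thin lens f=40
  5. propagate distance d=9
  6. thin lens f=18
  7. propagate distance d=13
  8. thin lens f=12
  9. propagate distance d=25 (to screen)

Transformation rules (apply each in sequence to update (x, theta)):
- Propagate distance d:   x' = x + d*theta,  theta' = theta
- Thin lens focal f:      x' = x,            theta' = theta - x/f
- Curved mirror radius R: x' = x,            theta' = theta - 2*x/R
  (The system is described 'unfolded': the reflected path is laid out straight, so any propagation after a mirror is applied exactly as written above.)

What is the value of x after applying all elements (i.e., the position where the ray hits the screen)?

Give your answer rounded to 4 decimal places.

Initial: x=-10.0000 theta=-0.5000
After 1 (propagate distance d=27): x=-23.5000 theta=-0.5000
After 2 (thin lens f=-40): x=-23.5000 theta=-1.0875
After 3 (propagate distance d=38): x=-64.8250 theta=-1.0875
After 4 (thin lens f=40): x=-64.8250 theta=853/1600 (≈0.5331)
After 5 (propagate distance d=9): x=-96043/1600 (≈-60.0269) theta=853/1600 (≈0.5331)
After 6 (thin lens f=18): x=-96043/1600 (≈-60.0269) theta=111397/28800 (≈3.8680)
After 7 (propagate distance d=13): x=-280613/28800 (≈-9.7435) theta=111397/28800 (≈3.8680)
After 8 (thin lens f=12): x=-280613/28800 (≈-9.7435) theta=1617377/345600 (≈4.6799)
After 9 (propagate distance d=25 (to screen)): x=37067069/345600 (≈107.2543) theta=1617377/345600 (≈4.6799)
Rounded to 4 decimal places: x = 107.2543

Answer: 107.2543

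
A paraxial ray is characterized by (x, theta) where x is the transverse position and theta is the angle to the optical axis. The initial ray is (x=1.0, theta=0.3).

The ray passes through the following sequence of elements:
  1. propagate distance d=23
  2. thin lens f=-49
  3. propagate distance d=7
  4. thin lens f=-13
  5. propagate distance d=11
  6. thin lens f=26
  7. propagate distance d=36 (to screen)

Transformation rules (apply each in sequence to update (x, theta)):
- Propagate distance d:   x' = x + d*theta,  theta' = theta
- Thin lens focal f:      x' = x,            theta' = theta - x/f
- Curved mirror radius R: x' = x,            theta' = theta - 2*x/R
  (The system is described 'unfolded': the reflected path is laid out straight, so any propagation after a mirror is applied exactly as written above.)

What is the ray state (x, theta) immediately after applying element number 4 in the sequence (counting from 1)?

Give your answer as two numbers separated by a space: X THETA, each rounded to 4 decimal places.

Answer: 11.1286 1.3173

Derivation:
Initial: x=1.0000 theta=0.3000
After 1 (propagate distance d=23): x=7.9000 theta=0.3000
After 2 (thin lens f=-49): x=7.9000 theta=113/245 (≈0.4612)
After 3 (propagate distance d=7): x=779/70 (≈11.1286) theta=113/245 (≈0.4612)
After 4 (thin lens f=-13): x=779/70 (≈11.1286) theta=8391/6370 (≈1.3173)
Rounded to 4 decimal places: x = 11.1286, theta = 1.3173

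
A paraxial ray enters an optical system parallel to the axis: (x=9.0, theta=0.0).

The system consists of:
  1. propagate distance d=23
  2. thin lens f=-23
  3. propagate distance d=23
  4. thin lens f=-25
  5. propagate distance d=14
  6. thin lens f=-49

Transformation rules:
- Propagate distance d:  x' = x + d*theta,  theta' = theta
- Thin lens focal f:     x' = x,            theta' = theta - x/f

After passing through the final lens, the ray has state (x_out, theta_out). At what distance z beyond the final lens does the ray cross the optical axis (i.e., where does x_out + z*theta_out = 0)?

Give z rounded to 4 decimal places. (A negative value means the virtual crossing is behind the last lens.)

Initial: x=9.0000 theta=0.0000
After 1 (propagate distance d=23): x=9.0000 theta=0.0000
After 2 (thin lens f=-23): x=9.0000 theta=9/23 (≈0.3913)
After 3 (propagate distance d=23): x=18.0000 theta=9/23 (≈0.3913)
After 4 (thin lens f=-25): x=18.0000 theta=639/575 (≈1.1113)
After 5 (propagate distance d=14): x=19296/575 (≈33.5583) theta=639/575 (≈1.1113)
After 6 (thin lens f=-49): x=19296/575 (≈33.5583) theta=50607/28175 (≈1.7962)
z_focus = -x_out/theta_out = -(19296/575)/(50607/28175) = -105056/5623 ≈ -18.6833
Rounded to 4 decimal places: z = -18.6833

Answer: -18.6833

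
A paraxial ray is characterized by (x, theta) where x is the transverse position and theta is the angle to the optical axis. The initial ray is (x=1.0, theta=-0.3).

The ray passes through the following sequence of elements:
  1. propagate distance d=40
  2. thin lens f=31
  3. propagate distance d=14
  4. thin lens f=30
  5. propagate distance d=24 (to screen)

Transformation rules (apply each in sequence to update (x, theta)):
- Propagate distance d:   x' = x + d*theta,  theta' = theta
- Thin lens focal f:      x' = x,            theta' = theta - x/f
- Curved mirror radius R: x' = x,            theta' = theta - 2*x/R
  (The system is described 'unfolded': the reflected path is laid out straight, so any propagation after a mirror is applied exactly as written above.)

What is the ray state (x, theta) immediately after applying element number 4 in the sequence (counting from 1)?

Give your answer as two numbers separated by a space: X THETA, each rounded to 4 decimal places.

Answer: -10.2323 0.3959

Derivation:
Initial: x=1.0000 theta=-0.3000
After 1 (propagate distance d=40): x=-11.0000 theta=-0.3000
After 2 (thin lens f=31): x=-11.0000 theta=17/310 (≈0.0548)
After 3 (propagate distance d=14): x=-1586/155 (≈-10.2323) theta=17/310 (≈0.0548)
After 4 (thin lens f=30): x=-1586/155 (≈-10.2323) theta=1841/4650 (≈0.3959)
Rounded to 4 decimal places: x = -10.2323, theta = 0.3959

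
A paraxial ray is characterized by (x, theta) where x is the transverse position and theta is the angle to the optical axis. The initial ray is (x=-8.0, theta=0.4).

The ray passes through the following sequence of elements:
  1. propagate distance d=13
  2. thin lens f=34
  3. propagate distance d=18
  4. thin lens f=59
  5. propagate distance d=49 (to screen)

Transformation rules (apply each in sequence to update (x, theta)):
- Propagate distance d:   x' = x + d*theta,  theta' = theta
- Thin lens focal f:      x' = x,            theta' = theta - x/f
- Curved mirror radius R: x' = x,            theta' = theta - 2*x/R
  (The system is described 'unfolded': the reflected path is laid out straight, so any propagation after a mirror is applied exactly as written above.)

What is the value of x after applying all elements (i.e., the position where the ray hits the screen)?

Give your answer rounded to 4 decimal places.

Initial: x=-8.0000 theta=0.4000
After 1 (propagate distance d=13): x=-2.8000 theta=0.4000
After 2 (thin lens f=34): x=-2.8000 theta=41/85 (≈0.4824)
After 3 (propagate distance d=18): x=100/17 (≈5.8824) theta=41/85 (≈0.4824)
After 4 (thin lens f=59): x=100/17 (≈5.8824) theta=1919/5015 (≈0.3827)
After 5 (propagate distance d=49 (to screen)): x=123531/5015 (≈24.6323) theta=1919/5015 (≈0.3827)
Rounded to 4 decimal places: x = 24.6323

Answer: 24.6323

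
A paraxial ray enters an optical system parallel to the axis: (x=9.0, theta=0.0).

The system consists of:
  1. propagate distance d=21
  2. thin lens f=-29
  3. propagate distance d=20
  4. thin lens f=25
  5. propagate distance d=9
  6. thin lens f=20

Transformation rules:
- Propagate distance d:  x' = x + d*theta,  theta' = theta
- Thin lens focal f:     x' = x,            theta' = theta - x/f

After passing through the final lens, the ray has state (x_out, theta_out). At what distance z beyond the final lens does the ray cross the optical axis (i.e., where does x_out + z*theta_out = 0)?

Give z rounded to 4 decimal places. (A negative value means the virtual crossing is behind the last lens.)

Initial: x=9.0000 theta=0.0000
After 1 (propagate distance d=21): x=9.0000 theta=0.0000
After 2 (thin lens f=-29): x=9.0000 theta=9/29 (≈0.3103)
After 3 (propagate distance d=20): x=441/29 (≈15.2069) theta=9/29 (≈0.3103)
After 4 (thin lens f=25): x=441/29 (≈15.2069) theta=-216/725 (≈-0.2979)
After 5 (propagate distance d=9): x=9081/725 (≈12.5255) theta=-216/725 (≈-0.2979)
After 6 (thin lens f=20): x=9081/725 (≈12.5255) theta=-13401/14500 (≈-0.9242)
z_focus = -x_out/theta_out = -(9081/725)/(-13401/14500) = 20180/1489 ≈ 13.5527
Rounded to 4 decimal places: z = 13.5527

Answer: 13.5527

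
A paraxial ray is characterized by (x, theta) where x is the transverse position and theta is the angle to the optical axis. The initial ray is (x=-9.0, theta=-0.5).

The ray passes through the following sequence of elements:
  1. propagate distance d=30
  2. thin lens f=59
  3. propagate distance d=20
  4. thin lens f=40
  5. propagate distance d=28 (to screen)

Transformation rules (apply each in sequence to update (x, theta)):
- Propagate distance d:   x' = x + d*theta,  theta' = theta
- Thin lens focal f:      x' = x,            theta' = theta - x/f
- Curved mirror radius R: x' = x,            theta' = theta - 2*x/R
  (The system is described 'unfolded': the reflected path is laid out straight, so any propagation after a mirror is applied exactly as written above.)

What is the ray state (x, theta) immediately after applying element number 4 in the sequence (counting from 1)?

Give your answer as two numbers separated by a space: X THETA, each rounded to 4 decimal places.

Answer: -25.8644 0.5534

Derivation:
Initial: x=-9.0000 theta=-0.5000
After 1 (propagate distance d=30): x=-24.0000 theta=-0.5000
After 2 (thin lens f=59): x=-24.0000 theta=-11/118 (≈-0.0932)
After 3 (propagate distance d=20): x=-1526/59 (≈-25.8644) theta=-11/118 (≈-0.0932)
After 4 (thin lens f=40): x=-1526/59 (≈-25.8644) theta=653/1180 (≈0.5534)
Rounded to 4 decimal places: x = -25.8644, theta = 0.5534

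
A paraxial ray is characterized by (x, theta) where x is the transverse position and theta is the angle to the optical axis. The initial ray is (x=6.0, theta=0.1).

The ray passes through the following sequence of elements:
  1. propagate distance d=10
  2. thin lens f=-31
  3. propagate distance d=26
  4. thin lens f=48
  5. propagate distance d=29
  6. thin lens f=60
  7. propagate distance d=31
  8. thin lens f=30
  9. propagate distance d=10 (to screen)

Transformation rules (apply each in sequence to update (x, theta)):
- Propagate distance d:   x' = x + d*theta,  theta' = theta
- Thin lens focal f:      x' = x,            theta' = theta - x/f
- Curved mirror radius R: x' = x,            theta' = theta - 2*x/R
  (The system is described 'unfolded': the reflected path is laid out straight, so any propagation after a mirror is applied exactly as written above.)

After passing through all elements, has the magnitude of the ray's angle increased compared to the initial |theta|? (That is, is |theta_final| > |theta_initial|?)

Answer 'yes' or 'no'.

Initial: x=6.0000 theta=0.1000
After 1 (propagate distance d=10): x=7.0000 theta=0.1000
After 2 (thin lens f=-31): x=7.0000 theta=101/310 (≈0.3258)
After 3 (propagate distance d=26): x=2398/155 (≈15.4710) theta=101/310 (≈0.3258)
After 4 (thin lens f=48): x=2398/155 (≈15.4710) theta=13/3720 (≈0.0035)
After 5 (propagate distance d=29): x=57929/3720 (≈15.5723) theta=13/3720 (≈0.0035)
After 6 (thin lens f=60): x=57929/3720 (≈15.5723) theta=-57149/223200 (≈-0.2560)
After 7 (propagate distance d=31): x=1704121/223200 (≈7.6350) theta=-57149/223200 (≈-0.2560)
After 8 (thin lens f=30): x=1704121/223200 (≈7.6350) theta=-3418591/6696000 (≈-0.5105)
After 9 (propagate distance d=10 (to screen)): x=423443/167400 (≈2.5295) theta=-3418591/6696000 (≈-0.5105)
|theta_initial|=0.1000 |theta_final|=3418591/6696000 (≈0.5105) -> increased

Answer: yes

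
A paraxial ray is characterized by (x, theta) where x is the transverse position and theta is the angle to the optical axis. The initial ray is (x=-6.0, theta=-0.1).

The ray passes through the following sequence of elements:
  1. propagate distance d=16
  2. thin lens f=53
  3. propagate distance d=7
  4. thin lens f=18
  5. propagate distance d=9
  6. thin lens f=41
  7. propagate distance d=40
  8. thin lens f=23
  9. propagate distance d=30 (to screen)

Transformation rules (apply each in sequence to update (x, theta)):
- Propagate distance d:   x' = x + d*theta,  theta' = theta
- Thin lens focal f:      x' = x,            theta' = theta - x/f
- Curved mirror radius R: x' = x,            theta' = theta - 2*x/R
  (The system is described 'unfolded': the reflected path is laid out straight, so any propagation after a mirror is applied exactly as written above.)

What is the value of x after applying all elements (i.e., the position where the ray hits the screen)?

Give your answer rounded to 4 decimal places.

Answer: 10.4071

Derivation:
Initial: x=-6.0000 theta=-0.1000
After 1 (propagate distance d=16): x=-7.6000 theta=-0.1000
After 2 (thin lens f=53): x=-7.6000 theta=23/530 (≈0.0434)
After 3 (propagate distance d=7): x=-3867/530 (≈-7.2962) theta=23/530 (≈0.0434)
After 4 (thin lens f=18): x=-3867/530 (≈-7.2962) theta=1427/3180 (≈0.4487)
After 5 (propagate distance d=9): x=-3453/1060 (≈-3.2575) theta=1427/3180 (≈0.4487)
After 6 (thin lens f=41): x=-3453/1060 (≈-3.2575) theta=34433/65190 (≈0.5282)
After 7 (propagate distance d=40): x=2329921/130380 (≈17.8702) theta=34433/65190 (≈0.5282)
After 8 (thin lens f=23): x=2329921/130380 (≈17.8702) theta=-746003/2998740 (≈-0.2488)
After 9 (propagate distance d=30 (to screen)): x=761173/73140 (≈10.4071) theta=-746003/2998740 (≈-0.2488)
Rounded to 4 decimal places: x = 10.4071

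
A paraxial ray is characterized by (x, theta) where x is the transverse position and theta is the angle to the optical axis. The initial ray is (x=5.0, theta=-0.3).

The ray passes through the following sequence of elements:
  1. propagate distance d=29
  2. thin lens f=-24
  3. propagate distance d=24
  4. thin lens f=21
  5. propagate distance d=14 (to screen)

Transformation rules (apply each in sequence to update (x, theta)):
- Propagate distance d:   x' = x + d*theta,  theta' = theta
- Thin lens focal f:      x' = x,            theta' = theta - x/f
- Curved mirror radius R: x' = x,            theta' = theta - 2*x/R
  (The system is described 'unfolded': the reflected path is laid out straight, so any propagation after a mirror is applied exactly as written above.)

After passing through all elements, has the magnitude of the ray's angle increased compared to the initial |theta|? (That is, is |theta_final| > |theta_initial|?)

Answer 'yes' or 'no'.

Initial: x=5.0000 theta=-0.3000
After 1 (propagate distance d=29): x=-3.7000 theta=-0.3000
After 2 (thin lens f=-24): x=-3.7000 theta=-109/240 (≈-0.4542)
After 3 (propagate distance d=24): x=-14.6000 theta=-109/240 (≈-0.4542)
After 4 (thin lens f=21): x=-14.6000 theta=27/112 (≈0.2411)
After 5 (propagate distance d=14 (to screen)): x=-11.2250 theta=27/112 (≈0.2411)
|theta_initial|=0.3000 |theta_final|=27/112 (≈0.2411) -> not increased

Answer: no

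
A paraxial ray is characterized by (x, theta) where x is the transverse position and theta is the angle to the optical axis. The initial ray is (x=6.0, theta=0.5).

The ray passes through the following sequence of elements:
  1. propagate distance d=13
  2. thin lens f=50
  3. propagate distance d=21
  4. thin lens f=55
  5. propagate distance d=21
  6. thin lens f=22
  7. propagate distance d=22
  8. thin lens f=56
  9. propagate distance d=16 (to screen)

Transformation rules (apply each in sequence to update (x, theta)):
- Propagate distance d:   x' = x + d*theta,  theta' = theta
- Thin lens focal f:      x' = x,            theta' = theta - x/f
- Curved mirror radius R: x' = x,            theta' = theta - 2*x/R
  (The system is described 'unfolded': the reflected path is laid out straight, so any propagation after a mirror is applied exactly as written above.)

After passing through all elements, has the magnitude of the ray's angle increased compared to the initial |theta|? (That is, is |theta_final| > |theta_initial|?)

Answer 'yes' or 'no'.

Initial: x=6.0000 theta=0.5000
After 1 (propagate distance d=13): x=12.5000 theta=0.5000
After 2 (thin lens f=50): x=12.5000 theta=0.2500
After 3 (propagate distance d=21): x=17.7500 theta=0.2500
After 4 (thin lens f=55): x=17.7500 theta=-4/55 (≈-0.0727)
After 5 (propagate distance d=21): x=3569/220 (≈16.2227) theta=-4/55 (≈-0.0727)
After 6 (thin lens f=22): x=3569/220 (≈16.2227) theta=-3921/4840 (≈-0.8101)
After 7 (propagate distance d=22): x=-1.6000 theta=-3921/4840 (≈-0.8101)
After 8 (thin lens f=56): x=-1.6000 theta=-26479/33880 (≈-0.7816)
After 9 (propagate distance d=16 (to screen)): x=-59734/4235 (≈-14.1048) theta=-26479/33880 (≈-0.7816)
|theta_initial|=0.5000 |theta_final|=26479/33880 (≈0.7816) -> increased

Answer: yes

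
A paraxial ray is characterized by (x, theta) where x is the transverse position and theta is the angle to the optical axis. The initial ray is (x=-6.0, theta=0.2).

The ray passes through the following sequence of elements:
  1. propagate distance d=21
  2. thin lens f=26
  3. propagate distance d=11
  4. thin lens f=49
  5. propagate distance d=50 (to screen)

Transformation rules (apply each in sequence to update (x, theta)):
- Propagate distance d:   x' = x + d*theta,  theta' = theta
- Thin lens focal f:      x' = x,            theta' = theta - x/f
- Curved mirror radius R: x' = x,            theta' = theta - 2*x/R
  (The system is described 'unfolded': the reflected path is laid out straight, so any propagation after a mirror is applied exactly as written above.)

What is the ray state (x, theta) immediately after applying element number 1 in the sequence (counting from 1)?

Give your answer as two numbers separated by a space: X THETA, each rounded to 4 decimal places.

Initial: x=-6.0000 theta=0.2000
After 1 (propagate distance d=21): x=-1.8000 theta=0.2000
Rounded to 4 decimal places: x = -1.8000, theta = 0.2000

Answer: -1.8000 0.2000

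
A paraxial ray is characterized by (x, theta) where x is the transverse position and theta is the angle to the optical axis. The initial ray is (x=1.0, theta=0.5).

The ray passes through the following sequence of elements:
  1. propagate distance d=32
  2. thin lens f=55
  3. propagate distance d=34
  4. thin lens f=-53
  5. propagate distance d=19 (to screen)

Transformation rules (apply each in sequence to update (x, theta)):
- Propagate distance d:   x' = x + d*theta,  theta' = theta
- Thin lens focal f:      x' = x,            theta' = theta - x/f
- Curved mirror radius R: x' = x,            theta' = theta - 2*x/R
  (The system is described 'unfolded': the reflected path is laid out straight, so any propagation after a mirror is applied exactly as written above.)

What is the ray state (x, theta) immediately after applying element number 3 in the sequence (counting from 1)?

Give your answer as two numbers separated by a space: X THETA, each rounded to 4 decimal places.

Initial: x=1.0000 theta=0.5000
After 1 (propagate distance d=32): x=17.0000 theta=0.5000
After 2 (thin lens f=55): x=17.0000 theta=21/110 (≈0.1909)
After 3 (propagate distance d=34): x=1292/55 (≈23.4909) theta=21/110 (≈0.1909)
Rounded to 4 decimal places: x = 23.4909, theta = 0.1909

Answer: 23.4909 0.1909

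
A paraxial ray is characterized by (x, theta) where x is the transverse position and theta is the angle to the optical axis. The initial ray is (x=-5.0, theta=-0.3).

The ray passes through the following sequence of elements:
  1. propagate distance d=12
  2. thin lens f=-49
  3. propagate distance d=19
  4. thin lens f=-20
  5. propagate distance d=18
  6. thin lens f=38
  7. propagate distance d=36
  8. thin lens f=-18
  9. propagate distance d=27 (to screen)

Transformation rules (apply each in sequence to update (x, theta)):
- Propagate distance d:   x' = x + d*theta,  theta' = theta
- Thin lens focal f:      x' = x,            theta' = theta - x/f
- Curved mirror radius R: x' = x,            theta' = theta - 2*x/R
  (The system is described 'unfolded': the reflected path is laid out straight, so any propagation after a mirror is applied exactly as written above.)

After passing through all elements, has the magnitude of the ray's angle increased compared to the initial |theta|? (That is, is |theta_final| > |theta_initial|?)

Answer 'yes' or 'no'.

Initial: x=-5.0000 theta=-0.3000
After 1 (propagate distance d=12): x=-8.6000 theta=-0.3000
After 2 (thin lens f=-49): x=-8.6000 theta=-233/490 (≈-0.4755)
After 3 (propagate distance d=19): x=-8641/490 (≈-17.6347) theta=-233/490 (≈-0.4755)
After 4 (thin lens f=-20): x=-8641/490 (≈-17.6347) theta=-13301/9800 (≈-1.3572)
After 5 (propagate distance d=18): x=-206119/4900 (≈-42.0651) theta=-13301/9800 (≈-1.3572)
After 6 (thin lens f=38): x=-206119/4900 (≈-42.0651) theta=-233/931 (≈-0.2503)
After 7 (propagate distance d=36): x=-4755061/93100 (≈-51.0748) theta=-233/931 (≈-0.2503)
After 8 (thin lens f=-18): x=-4755061/93100 (≈-51.0748) theta=-5174461/1675800 (≈-3.0878)
After 9 (propagate distance d=27 (to screen)): x=-715243/5320 (≈-134.4442) theta=-5174461/1675800 (≈-3.0878)
|theta_initial|=0.3000 |theta_final|=5174461/1675800 (≈3.0878) -> increased

Answer: yes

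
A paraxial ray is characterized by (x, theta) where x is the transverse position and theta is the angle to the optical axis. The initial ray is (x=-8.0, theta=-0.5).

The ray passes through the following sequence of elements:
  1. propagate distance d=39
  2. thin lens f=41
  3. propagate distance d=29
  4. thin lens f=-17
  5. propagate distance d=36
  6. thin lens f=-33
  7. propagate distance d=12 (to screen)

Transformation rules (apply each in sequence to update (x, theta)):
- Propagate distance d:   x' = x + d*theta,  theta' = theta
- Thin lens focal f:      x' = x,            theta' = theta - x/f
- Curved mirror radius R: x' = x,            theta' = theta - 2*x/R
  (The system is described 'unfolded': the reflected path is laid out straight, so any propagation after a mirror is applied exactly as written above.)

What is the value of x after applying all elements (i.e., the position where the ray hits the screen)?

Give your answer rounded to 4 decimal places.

Answer: -101.3491

Derivation:
Initial: x=-8.0000 theta=-0.5000
After 1 (propagate distance d=39): x=-27.5000 theta=-0.5000
After 2 (thin lens f=41): x=-27.5000 theta=7/41 (≈0.1707)
After 3 (propagate distance d=29): x=-1849/82 (≈-22.5488) theta=7/41 (≈0.1707)
After 4 (thin lens f=-17): x=-1849/82 (≈-22.5488) theta=-1611/1394 (≈-1.1557)
After 5 (propagate distance d=36): x=-89429/1394 (≈-64.1528) theta=-1611/1394 (≈-1.1557)
After 6 (thin lens f=-33): x=-89429/1394 (≈-64.1528) theta=-71296/23001 (≈-3.0997)
After 7 (propagate distance d=12 (to screen)): x=-1554087/15334 (≈-101.3491) theta=-71296/23001 (≈-3.0997)
Rounded to 4 decimal places: x = -101.3491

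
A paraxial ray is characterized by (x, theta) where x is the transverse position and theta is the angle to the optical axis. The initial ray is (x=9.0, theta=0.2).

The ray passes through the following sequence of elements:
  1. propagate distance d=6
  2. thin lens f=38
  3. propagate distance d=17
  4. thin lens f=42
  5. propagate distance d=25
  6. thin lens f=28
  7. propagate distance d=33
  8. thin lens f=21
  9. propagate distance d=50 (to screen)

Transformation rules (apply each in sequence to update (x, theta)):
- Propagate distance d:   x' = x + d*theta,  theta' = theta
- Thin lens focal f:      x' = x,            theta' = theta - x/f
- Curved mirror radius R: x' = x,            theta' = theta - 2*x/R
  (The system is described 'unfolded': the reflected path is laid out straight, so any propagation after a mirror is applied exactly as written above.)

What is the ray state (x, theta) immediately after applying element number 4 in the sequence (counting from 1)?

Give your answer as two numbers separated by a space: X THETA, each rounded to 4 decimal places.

Answer: 9.0368 -0.2836

Derivation:
Initial: x=9.0000 theta=0.2000
After 1 (propagate distance d=6): x=10.2000 theta=0.2000
After 2 (thin lens f=38): x=10.2000 theta=-13/190 (≈-0.0684)
After 3 (propagate distance d=17): x=1717/190 (≈9.0368) theta=-13/190 (≈-0.0684)
After 4 (thin lens f=42): x=1717/190 (≈9.0368) theta=-2263/7980 (≈-0.2836)
Rounded to 4 decimal places: x = 9.0368, theta = -0.2836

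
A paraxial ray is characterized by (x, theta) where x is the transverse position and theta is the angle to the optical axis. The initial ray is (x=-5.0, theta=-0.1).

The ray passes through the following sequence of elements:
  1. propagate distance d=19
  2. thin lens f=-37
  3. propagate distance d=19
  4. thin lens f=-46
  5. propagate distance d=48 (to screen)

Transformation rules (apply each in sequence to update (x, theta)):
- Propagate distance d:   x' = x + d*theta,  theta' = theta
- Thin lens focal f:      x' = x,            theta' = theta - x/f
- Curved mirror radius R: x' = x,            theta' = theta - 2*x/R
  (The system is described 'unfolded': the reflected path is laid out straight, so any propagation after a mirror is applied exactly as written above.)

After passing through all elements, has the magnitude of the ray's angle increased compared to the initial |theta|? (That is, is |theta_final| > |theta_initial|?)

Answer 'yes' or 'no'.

Answer: yes

Derivation:
Initial: x=-5.0000 theta=-0.1000
After 1 (propagate distance d=19): x=-6.9000 theta=-0.1000
After 2 (thin lens f=-37): x=-6.9000 theta=-53/185 (≈-0.2865)
After 3 (propagate distance d=19): x=-4567/370 (≈-12.3432) theta=-53/185 (≈-0.2865)
After 4 (thin lens f=-46): x=-4567/370 (≈-12.3432) theta=-9443/17020 (≈-0.5548)
After 5 (propagate distance d=48 (to screen)): x=-331673/8510 (≈-38.9745) theta=-9443/17020 (≈-0.5548)
|theta_initial|=0.1000 |theta_final|=9443/17020 (≈0.5548) -> increased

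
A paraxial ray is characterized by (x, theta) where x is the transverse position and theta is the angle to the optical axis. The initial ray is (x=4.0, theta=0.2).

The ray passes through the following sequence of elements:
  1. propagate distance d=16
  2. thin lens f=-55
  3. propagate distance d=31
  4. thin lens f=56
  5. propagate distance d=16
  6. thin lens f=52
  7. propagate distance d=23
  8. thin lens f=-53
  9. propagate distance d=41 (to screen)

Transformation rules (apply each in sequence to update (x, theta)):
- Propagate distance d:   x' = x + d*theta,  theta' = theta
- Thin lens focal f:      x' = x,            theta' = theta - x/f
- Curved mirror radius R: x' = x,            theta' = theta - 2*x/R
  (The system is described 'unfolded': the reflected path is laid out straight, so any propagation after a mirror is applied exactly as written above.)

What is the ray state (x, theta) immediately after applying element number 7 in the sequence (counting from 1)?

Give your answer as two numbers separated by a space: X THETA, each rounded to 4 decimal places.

Answer: 10.3478 -0.3225

Derivation:
Initial: x=4.0000 theta=0.2000
After 1 (propagate distance d=16): x=7.2000 theta=0.2000
After 2 (thin lens f=-55): x=7.2000 theta=91/275 (≈0.3309)
After 3 (propagate distance d=31): x=4801/275 (≈17.4582) theta=91/275 (≈0.3309)
After 4 (thin lens f=56): x=4801/275 (≈17.4582) theta=59/3080 (≈0.0192)
After 5 (propagate distance d=16): x=34197/1925 (≈17.7647) theta=59/3080 (≈0.0192)
After 6 (thin lens f=52): x=34197/1925 (≈17.7647) theta=-5869/18200 (≈-0.3225)
After 7 (propagate distance d=23): x=2071631/200200 (≈10.3478) theta=-5869/18200 (≈-0.3225)
Rounded to 4 decimal places: x = 10.3478, theta = -0.3225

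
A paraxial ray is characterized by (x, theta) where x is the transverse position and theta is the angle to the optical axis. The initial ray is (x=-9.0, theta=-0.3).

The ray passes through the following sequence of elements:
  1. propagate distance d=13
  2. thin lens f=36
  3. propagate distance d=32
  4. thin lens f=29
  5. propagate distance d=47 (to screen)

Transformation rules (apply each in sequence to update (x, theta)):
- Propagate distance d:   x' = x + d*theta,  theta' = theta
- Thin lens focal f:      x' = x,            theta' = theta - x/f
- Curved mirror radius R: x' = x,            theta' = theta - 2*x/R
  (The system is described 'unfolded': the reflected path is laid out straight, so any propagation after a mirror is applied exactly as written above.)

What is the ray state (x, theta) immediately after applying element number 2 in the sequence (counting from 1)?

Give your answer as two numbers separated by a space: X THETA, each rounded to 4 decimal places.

Answer: -12.9000 0.0583

Derivation:
Initial: x=-9.0000 theta=-0.3000
After 1 (propagate distance d=13): x=-12.9000 theta=-0.3000
After 2 (thin lens f=36): x=-12.9000 theta=7/120 (≈0.0583)
Rounded to 4 decimal places: x = -12.9000, theta = 0.0583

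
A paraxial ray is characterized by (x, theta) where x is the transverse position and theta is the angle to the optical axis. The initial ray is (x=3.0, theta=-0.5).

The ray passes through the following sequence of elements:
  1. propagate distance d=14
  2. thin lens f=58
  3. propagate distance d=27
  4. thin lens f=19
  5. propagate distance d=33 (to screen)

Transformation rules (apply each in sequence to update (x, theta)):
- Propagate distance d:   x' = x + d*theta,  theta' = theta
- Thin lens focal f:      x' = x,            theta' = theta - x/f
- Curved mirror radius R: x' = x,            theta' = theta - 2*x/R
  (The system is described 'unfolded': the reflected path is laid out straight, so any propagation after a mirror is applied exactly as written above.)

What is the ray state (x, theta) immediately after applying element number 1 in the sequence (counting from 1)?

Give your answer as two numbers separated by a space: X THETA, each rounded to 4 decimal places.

Initial: x=3.0000 theta=-0.5000
After 1 (propagate distance d=14): x=-4.0000 theta=-0.5000
Rounded to 4 decimal places: x = -4.0000, theta = -0.5000

Answer: -4.0000 -0.5000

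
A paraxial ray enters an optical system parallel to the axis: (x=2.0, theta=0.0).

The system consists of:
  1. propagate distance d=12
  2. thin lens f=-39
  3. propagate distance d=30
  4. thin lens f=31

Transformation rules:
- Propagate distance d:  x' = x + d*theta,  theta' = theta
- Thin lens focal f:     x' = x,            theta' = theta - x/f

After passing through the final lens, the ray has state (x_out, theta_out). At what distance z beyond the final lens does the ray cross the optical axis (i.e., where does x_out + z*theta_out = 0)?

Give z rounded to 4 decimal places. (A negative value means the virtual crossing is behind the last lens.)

Answer: 56.2895

Derivation:
Initial: x=2.0000 theta=0.0000
After 1 (propagate distance d=12): x=2.0000 theta=0.0000
After 2 (thin lens f=-39): x=2.0000 theta=2/39 (≈0.0513)
After 3 (propagate distance d=30): x=46/13 (≈3.5385) theta=2/39 (≈0.0513)
After 4 (thin lens f=31): x=46/13 (≈3.5385) theta=-76/1209 (≈-0.0629)
z_focus = -x_out/theta_out = -(46/13)/(-76/1209) = 2139/38 ≈ 56.2895
Rounded to 4 decimal places: z = 56.2895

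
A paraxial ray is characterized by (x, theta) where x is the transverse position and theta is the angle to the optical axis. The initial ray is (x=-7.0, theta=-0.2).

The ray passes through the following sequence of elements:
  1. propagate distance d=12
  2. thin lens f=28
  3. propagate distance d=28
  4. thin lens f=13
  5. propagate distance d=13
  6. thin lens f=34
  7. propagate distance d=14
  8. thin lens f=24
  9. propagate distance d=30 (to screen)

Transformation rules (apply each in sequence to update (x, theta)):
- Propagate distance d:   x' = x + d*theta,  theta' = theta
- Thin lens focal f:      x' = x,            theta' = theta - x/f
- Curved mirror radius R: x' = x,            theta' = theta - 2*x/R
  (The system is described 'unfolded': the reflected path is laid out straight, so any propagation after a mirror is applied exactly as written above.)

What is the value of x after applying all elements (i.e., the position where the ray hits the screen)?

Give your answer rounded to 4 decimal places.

Initial: x=-7.0000 theta=-0.2000
After 1 (propagate distance d=12): x=-9.4000 theta=-0.2000
After 2 (thin lens f=28): x=-9.4000 theta=19/140 (≈0.1357)
After 3 (propagate distance d=28): x=-5.6000 theta=19/140 (≈0.1357)
After 4 (thin lens f=13): x=-5.6000 theta=1031/1820 (≈0.5665)
After 5 (propagate distance d=13): x=247/140 (≈1.7643) theta=1031/1820 (≈0.5665)
After 6 (thin lens f=34): x=247/140 (≈1.7643) theta=4549/8840 (≈0.5146)
After 7 (propagate distance d=14): x=69372/7735 (≈8.9686) theta=4549/8840 (≈0.5146)
After 8 (thin lens f=24): x=69372/7735 (≈8.9686) theta=8719/61880 (≈0.1409)
After 9 (propagate distance d=30 (to screen)): x=408273/30940 (≈13.1956) theta=8719/61880 (≈0.1409)
Rounded to 4 decimal places: x = 13.1956

Answer: 13.1956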